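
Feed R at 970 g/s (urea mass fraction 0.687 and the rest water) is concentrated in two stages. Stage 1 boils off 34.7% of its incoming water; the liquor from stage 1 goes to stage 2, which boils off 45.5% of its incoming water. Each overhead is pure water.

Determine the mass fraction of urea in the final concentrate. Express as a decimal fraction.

0.860

water in feed = 970×0.313 = 303.61 g/s.
After stage 1: water left = (1−0.347)×303.61 = 198.26; stream total = 864.65 g/s.
After stage 2: water left = (1−0.455)×198.26 = 108.05; final concentrate = 774.44 g/s.
urea fraction = 666.39/774.44 = 0.860.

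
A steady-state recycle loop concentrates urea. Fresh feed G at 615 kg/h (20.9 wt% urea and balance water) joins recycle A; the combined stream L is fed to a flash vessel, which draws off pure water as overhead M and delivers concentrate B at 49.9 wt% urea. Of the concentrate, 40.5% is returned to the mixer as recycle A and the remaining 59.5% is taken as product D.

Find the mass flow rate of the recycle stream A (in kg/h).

Overall urea balance (none leaves overhead): urea in fresh feed = urea in product, i.e. 615×0.209 = (1−0.405)·B·0.499.
B = 128.53/(0.499×0.595) = 432.92 kg/h.
Recycle A = 0.405×432.92 = 175.33 kg/h.

175.3 kg/h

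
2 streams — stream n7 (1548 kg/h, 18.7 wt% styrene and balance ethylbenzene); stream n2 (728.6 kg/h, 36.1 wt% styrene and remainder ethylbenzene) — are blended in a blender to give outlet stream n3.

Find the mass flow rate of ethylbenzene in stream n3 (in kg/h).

1724 kg/h

ethylbenzene out = ethylbenzene in = 1548×0.813 + 728.6×0.639 = 1724.1 kg/h.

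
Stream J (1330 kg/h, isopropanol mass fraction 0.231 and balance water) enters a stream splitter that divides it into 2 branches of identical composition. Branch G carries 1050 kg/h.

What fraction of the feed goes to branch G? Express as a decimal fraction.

0.789

Fraction to G = 1050/1330 = 0.7895.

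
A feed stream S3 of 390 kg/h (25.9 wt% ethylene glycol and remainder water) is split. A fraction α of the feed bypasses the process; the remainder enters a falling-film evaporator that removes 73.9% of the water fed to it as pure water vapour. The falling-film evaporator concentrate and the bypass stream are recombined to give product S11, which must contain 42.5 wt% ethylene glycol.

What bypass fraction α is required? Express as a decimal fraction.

0.287

All 390×0.259 = 101.01 kg/h of ethylene glycol reaches S11, so S11 = 101.01/0.425 = 237.67 kg/h and vapour = 152.33 kg/h.
The evaporator receives (1−α)·390 of feed at 0.741 water and removes 0.739 of that water:
0.739×0.741×(1−α)×390 = 152.33
(1−α) = 152.33/213.56 = 0.7133;  α = 0.2867.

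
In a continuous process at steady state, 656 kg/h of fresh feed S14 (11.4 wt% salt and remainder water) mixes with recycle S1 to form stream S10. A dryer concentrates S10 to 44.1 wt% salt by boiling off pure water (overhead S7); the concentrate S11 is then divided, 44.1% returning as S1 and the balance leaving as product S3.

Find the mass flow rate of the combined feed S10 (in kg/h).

Overall salt balance (none leaves overhead): salt in fresh feed = salt in product, i.e. 656×0.114 = (1−0.441)·S11·0.441.
S11 = 74.784/(0.441×0.559) = 303.36 kg/h.
Recycle S1 = 0.441×303.36 = 133.78 kg/h.
Combined feed S10 = 656 + 133.78 = 789.78 kg/h.

789.8 kg/h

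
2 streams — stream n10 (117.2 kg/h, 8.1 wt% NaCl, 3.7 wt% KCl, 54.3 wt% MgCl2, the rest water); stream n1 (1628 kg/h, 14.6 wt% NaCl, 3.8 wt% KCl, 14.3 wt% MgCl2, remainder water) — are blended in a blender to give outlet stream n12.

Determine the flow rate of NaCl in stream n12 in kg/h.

247.2 kg/h

NaCl out = NaCl in = 117.2×0.081 + 1628×0.146 = 247.18 kg/h.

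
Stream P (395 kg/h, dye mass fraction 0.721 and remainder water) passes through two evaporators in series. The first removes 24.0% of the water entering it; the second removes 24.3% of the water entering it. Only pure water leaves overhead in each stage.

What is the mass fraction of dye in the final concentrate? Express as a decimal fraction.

0.818

water in feed = 395×0.279 = 110.21 kg/h.
After stage 1: water left = (1−0.240)×110.21 = 83.756; stream total = 368.55 kg/h.
After stage 2: water left = (1−0.243)×83.756 = 63.403; final concentrate = 348.2 kg/h.
dye fraction = 284.8/348.2 = 0.818.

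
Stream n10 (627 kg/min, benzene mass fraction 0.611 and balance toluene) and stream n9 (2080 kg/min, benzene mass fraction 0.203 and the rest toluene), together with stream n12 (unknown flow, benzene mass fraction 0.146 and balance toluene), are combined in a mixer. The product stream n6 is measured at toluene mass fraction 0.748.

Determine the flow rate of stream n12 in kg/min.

1162 kg/min

Let n12 be the unknown flow. Total out = 2707 + n12.
toluene balance: 1901.7 + 0.854·n12 = 0.748·(2707 + n12)
(0.854 − 0.748)·n12 = 0.748×2707 − 1901.7 = 123.17
n12 = 123.17 / 0.106 = 1162 kg/min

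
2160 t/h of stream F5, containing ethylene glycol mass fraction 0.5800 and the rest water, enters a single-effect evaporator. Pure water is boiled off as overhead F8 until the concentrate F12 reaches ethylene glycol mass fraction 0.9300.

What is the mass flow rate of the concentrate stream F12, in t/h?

1347 t/h

ethylene glycol is conserved: 2160×0.580 = 1252.8 t/h all reports to the concentrate.
Concentrate = 1252.8/(target fraction) = 1347.1 t/h.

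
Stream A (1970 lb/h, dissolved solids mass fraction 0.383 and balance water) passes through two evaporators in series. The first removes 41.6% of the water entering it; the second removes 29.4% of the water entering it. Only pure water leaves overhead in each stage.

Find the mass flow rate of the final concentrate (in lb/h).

1256 lb/h

water in feed = 1970×0.617 = 1215.5 lb/h.
After stage 1: water left = (1−0.416)×1215.5 = 709.85; stream total = 1464.4 lb/h.
After stage 2: water left = (1−0.294)×709.85 = 501.15; final concentrate = 1255.7 lb/h.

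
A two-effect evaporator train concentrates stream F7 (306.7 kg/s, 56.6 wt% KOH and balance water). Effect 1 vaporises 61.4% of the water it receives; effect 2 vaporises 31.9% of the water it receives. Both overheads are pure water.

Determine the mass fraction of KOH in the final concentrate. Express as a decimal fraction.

water in feed = 306.7×0.434 = 133.11 kg/s.
After stage 1: water left = (1−0.614)×133.11 = 51.38; stream total = 224.97 kg/s.
After stage 2: water left = (1−0.319)×51.38 = 34.99; final concentrate = 208.58 kg/s.
KOH fraction = 173.59/208.58 = 0.8323.

0.8323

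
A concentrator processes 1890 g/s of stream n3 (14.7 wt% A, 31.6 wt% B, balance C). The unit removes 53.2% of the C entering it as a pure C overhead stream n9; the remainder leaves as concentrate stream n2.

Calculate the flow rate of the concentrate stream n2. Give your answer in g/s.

C entering = 1890×0.537 = 1014.9 g/s; overhead removed = 0.532×1014.9 = 539.94 g/s.
Concentrate = 1890 − 539.94 = 1350.1 g/s.

1350 g/s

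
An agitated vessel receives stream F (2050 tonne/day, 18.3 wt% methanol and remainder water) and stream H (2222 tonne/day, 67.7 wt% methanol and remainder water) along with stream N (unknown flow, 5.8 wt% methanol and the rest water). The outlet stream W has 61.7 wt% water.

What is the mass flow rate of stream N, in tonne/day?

748.5 tonne/day

Let N be the unknown flow. Total out = 4272 + N.
water balance: 2392.6 + 0.942·N = 0.617·(4272 + N)
(0.942 − 0.617)·N = 0.617×4272 − 2392.6 = 243.27
N = 243.27 / 0.325 = 748.52 tonne/day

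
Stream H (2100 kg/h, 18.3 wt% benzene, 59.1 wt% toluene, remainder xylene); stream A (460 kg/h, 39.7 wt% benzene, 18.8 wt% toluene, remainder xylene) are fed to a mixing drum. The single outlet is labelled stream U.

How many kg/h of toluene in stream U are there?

1328 kg/h

toluene out = toluene in = 2100×0.591 + 460×0.188 = 1327.6 kg/h.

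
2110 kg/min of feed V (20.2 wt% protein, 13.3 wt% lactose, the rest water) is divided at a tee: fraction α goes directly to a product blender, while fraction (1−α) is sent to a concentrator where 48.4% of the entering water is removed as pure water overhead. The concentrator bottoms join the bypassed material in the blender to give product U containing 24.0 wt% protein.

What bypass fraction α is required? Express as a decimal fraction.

0.508

All 2110×0.202 = 426.22 kg/min of protein reaches U, so U = 426.22/0.240 = 1775.9 kg/min and vapour = 334.08 kg/min.
The evaporator receives (1−α)·2110 of feed at 0.665 water and removes 0.484 of that water:
0.484×0.665×(1−α)×2110 = 334.08
(1−α) = 334.08/679.12 = 0.4919;  α = 0.5081.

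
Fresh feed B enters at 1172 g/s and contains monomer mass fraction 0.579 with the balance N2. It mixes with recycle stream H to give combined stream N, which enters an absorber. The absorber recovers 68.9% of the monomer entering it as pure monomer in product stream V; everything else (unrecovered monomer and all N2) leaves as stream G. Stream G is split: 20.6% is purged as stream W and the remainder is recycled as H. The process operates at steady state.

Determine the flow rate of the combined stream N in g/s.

3296 g/s

N2 enters only via B and leaves only via the purge: 1172×0.421 = 0.206×(N2 in G), and the absorber passes all N2, so N2 in N = N2 in G = 2395.2 g/s.
monomer in N: m_A = 1172×0.579 + (1−0.206)·(1−0.689)·m_A, so m_A = 678.59/0.7531 = 901.1 g/s.
N = 901.1 + 2395.2 = 3296.3 g/s.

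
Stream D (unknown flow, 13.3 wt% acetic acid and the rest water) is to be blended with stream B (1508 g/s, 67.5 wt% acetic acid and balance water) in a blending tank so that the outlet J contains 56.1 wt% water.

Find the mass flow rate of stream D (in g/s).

Let D be the unknown flow. Total out = 1508 + D.
water balance: 490.1 + 0.867·D = 0.561·(1508 + D)
(0.867 − 0.561)·D = 0.561×1508 − 490.1 = 355.89
D = 355.89 / 0.306 = 1163 g/s

1163 g/s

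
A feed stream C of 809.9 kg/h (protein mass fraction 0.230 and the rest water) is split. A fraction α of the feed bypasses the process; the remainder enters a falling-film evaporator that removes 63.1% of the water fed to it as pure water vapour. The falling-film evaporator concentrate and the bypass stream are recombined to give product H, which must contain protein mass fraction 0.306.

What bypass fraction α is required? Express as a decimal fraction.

0.489

All 809.9×0.230 = 186.28 kg/h of protein reaches H, so H = 186.28/0.306 = 608.75 kg/h and vapour = 201.15 kg/h.
The evaporator receives (1−α)·809.9 of feed at 0.770 water and removes 0.631 of that water:
0.631×0.770×(1−α)×809.9 = 201.15
(1−α) = 201.15/393.51 = 0.5112;  α = 0.4888.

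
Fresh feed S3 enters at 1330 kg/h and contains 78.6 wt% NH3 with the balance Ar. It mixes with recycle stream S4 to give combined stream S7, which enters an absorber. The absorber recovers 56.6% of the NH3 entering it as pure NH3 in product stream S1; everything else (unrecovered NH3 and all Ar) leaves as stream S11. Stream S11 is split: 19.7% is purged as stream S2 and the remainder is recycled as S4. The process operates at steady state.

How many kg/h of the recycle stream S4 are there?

1719 kg/h

Ar enters only via S3 and leaves only via the purge: 1330×0.214 = 0.197×(Ar in S11), and the absorber passes all Ar, so Ar in S7 = Ar in S11 = 1444.8 kg/h.
NH3 in S7: m_A = 1330×0.786 + (1−0.197)·(1−0.566)·m_A, so m_A = 1045.4/0.6515 = 1604.6 kg/h.
S11 = (1−0.566)×1604.6 + 1444.8 = 2141.2 kg/h.
Recycle S4 = (1−0.197)×2141.2 = 1719.4 kg/h.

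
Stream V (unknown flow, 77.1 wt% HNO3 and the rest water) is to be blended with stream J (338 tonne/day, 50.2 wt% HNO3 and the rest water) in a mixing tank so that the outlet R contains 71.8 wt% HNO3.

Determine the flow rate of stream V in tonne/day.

1378 tonne/day

Let V be the unknown flow. Total out = 338 + V.
HNO3 balance: 169.68 + 0.771·V = 0.718·(338 + V)
(0.771 − 0.718)·V = 0.718×338 − 169.68 = 73.008
V = 73.008 / 0.053 = 1377.5 tonne/day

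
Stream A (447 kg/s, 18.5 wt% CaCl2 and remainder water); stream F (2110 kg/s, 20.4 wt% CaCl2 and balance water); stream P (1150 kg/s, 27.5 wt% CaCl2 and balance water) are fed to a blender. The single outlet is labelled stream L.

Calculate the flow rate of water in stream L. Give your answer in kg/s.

2878 kg/s

water out = water in = 447×0.815 + 2110×0.796 + 1150×0.725 = 2877.6 kg/s.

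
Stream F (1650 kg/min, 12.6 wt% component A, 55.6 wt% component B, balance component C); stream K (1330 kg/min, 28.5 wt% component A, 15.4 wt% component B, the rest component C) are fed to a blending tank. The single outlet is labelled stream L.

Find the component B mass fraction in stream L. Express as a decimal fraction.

0.377

Total flow out = 1650 + 1330 = 2980 kg/min.
component B in = 1650×0.556 + 1330×0.154 = 1122.2 kg/min.
component B mass fraction in L = 1122.2/2980 = 0.377.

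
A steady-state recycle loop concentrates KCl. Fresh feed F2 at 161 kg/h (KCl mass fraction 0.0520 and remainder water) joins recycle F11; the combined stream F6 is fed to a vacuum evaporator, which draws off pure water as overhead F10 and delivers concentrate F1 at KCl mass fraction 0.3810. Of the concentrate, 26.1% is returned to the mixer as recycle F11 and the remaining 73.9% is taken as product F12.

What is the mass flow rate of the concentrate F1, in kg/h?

29.73 kg/h

Overall KCl balance (none leaves overhead): KCl in fresh feed = KCl in product, i.e. 161×0.052 = (1−0.261)·F1·0.381.
F1 = 8.372/(0.381×0.739) = 29.734 kg/h.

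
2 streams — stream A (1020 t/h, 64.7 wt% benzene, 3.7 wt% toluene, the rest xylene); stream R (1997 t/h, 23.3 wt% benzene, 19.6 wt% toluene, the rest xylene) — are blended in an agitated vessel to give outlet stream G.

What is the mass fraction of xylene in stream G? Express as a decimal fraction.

Total flow out = 1020 + 1997 = 3017 t/h.
xylene in = 1020×0.316 + 1997×0.571 = 1462.6 t/h.
xylene mass fraction in G = 1462.6/3017 = 0.485.

0.485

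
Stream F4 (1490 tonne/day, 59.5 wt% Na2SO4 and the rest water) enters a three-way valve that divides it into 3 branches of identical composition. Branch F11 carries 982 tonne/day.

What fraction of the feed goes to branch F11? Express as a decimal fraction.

Fraction to F11 = 982/1490 = 0.6591.

0.659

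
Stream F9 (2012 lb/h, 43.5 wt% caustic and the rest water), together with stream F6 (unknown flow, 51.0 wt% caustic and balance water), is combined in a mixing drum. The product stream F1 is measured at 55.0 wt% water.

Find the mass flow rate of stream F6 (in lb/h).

503 lb/h

Let F6 be the unknown flow. Total out = 2012 + F6.
water balance: 1136.8 + 0.490·F6 = 0.550·(2012 + F6)
(0.490 − 0.550)·F6 = 0.550×2012 − 1136.8 = -30.18
F6 = -30.18 / -0.060 = 503 lb/h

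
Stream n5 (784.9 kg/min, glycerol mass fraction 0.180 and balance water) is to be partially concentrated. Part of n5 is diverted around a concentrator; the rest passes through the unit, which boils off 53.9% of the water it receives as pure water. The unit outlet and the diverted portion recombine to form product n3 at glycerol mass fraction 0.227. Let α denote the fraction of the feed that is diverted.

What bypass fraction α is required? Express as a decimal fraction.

All 784.9×0.180 = 141.28 kg/min of glycerol reaches n3, so n3 = 141.28/0.227 = 622.39 kg/min and vapour = 162.51 kg/min.
The evaporator receives (1−α)·784.9 of feed at 0.820 water and removes 0.539 of that water:
0.539×0.820×(1−α)×784.9 = 162.51
(1−α) = 162.51/346.91 = 0.4685;  α = 0.5315.

0.532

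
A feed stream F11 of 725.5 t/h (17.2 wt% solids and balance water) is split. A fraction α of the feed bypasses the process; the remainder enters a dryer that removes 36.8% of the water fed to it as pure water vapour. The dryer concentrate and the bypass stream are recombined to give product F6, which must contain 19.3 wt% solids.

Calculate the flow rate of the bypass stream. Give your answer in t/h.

All 725.5×0.172 = 124.79 t/h of solids reaches F6, so F6 = 124.79/0.193 = 646.56 t/h and vapour = 78.94 t/h.
The evaporator receives (1−α)·725.5 of feed at 0.828 water and removes 0.368 of that water:
0.368×0.828×(1−α)×725.5 = 78.94
(1−α) = 78.94/221.06 = 0.3571;  α = 0.6429.
Bypass flow = 0.6429×725.5 = 466.43 t/h.

466.4 t/h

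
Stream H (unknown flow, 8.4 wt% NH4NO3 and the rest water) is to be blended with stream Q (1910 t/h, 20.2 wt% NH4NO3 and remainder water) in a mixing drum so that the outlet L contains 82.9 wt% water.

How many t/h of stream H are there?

680.6 t/h

Let H be the unknown flow. Total out = 1910 + H.
water balance: 1524.2 + 0.916·H = 0.829·(1910 + H)
(0.916 − 0.829)·H = 0.829×1910 − 1524.2 = 59.21
H = 59.21 / 0.087 = 680.57 t/h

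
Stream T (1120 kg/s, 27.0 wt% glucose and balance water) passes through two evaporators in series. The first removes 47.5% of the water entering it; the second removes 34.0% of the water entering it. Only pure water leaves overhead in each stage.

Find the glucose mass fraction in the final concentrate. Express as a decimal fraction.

0.516

water in feed = 1120×0.730 = 817.6 kg/s.
After stage 1: water left = (1−0.475)×817.6 = 429.24; stream total = 731.64 kg/s.
After stage 2: water left = (1−0.340)×429.24 = 283.3; final concentrate = 585.7 kg/s.
glucose fraction = 302.4/585.7 = 0.516.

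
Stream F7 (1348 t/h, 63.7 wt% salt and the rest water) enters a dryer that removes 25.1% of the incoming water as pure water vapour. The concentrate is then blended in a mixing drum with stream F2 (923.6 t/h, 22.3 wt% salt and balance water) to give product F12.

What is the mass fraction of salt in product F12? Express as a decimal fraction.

0.4955

Vapour removed = 0.251×0.363×1348 = 122.82 t/h; concentrate = 1225.2 t/h.
salt reaching the mixer = 858.68 (from concentrate) + 923.6×0.223 = 1064.6 t/h.
Product flow = 1225.2 + 923.6 = 2148.8 t/h; salt fraction = 0.4955.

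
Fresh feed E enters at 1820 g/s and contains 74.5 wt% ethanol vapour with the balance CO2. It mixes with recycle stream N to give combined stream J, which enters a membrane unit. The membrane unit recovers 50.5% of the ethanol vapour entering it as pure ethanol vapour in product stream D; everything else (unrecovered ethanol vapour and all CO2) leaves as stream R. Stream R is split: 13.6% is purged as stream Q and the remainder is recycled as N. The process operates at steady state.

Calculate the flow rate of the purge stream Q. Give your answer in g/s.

623.6 g/s

CO2 enters only via E and leaves only via the purge: 1820×0.255 = 0.136×(CO2 in R), and the membrane unit passes all CO2, so CO2 in J = CO2 in R = 3412.5 g/s.
ethanol vapour in J: m_A = 1820×0.745 + (1−0.136)·(1−0.505)·m_A, so m_A = 1355.9/0.5723 = 2369.1 g/s.
R = (1−0.505)×2369.1 + 3412.5 = 4585.2 g/s.
Purge Q = 0.136×4585.2 = 623.59 g/s.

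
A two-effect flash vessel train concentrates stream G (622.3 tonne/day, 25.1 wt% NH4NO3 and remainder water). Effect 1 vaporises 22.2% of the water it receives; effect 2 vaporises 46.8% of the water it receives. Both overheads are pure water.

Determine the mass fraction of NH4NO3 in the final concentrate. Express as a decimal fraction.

0.447

water in feed = 622.3×0.749 = 466.1 tonne/day.
After stage 1: water left = (1−0.222)×466.1 = 362.63; stream total = 518.83 tonne/day.
After stage 2: water left = (1−0.468)×362.63 = 192.92; final concentrate = 349.12 tonne/day.
NH4NO3 fraction = 156.2/349.12 = 0.447.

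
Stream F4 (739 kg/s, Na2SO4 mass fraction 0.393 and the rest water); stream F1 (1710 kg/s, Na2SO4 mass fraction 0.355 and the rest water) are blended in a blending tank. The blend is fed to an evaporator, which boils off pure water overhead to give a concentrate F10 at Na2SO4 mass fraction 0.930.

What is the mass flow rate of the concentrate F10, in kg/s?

Na2SO4 entering = 739×0.393 + 1710×0.355 = 897.48 kg/s.
All Na2SO4 reports to F10, so F10 = 897.48/0.930 = 965.03 kg/s.

965 kg/s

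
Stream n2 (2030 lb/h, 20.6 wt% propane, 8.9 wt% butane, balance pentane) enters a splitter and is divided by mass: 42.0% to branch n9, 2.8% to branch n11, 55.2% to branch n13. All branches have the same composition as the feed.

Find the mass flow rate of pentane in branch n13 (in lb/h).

790 lb/h

Branch n13 total = 0.552×2030 = 1120.6 lb/h.
pentane in n13 = 0.705×1120.6 = 789.99 lb/h.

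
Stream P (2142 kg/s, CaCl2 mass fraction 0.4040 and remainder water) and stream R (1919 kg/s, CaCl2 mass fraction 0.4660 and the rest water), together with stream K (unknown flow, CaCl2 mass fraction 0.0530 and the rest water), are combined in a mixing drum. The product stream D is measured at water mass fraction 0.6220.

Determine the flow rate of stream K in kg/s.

691 kg/s

Let K be the unknown flow. Total out = 4061 + K.
water balance: 2301.4 + 0.947·K = 0.622·(4061 + K)
(0.947 − 0.622)·K = 0.622×4061 − 2301.4 = 224.56
K = 224.56 / 0.325 = 690.97 kg/s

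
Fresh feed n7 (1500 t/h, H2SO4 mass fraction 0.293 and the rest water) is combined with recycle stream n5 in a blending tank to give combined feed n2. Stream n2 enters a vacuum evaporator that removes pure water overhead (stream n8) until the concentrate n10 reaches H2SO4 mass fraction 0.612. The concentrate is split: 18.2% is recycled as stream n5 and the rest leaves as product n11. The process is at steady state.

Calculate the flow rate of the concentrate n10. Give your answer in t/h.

Overall H2SO4 balance (none leaves overhead): H2SO4 in fresh feed = H2SO4 in product, i.e. 1500×0.293 = (1−0.182)·n10·0.612.
n10 = 439.5/(0.612×0.818) = 877.92 t/h.

877.9 t/h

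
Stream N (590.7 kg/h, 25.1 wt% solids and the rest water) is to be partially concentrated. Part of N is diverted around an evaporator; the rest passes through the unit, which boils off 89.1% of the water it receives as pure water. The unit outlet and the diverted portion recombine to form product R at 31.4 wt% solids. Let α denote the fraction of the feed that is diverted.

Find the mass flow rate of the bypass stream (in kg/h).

413.1 kg/h

All 590.7×0.251 = 148.27 kg/h of solids reaches R, so R = 148.27/0.314 = 472.18 kg/h and vapour = 118.52 kg/h.
The evaporator receives (1−α)·590.7 of feed at 0.749 water and removes 0.891 of that water:
0.891×0.749×(1−α)×590.7 = 118.52
(1−α) = 118.52/394.21 = 0.3006;  α = 0.6994.
Bypass flow = 0.6994×590.7 = 413.11 kg/h.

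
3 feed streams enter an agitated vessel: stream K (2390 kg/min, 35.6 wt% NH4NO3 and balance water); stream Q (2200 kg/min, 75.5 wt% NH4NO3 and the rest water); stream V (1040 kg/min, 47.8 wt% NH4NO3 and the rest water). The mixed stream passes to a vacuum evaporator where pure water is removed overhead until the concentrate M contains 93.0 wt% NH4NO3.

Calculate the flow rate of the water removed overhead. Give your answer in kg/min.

NH4NO3 entering = 2390×0.356 + 2200×0.755 + 1040×0.478 = 3009 kg/min.
All NH4NO3 reports to M, so M = 3009/0.930 = 3235.4 kg/min.
Total feed = 5630 kg/min; overhead = 5630 − 3235.4 = 2394.6 kg/min.

2395 kg/min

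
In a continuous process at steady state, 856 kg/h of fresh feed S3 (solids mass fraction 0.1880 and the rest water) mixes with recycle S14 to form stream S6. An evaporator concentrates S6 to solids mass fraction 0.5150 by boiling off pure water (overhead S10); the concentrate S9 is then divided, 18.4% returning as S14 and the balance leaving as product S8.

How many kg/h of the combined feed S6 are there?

Overall solids balance (none leaves overhead): solids in fresh feed = solids in product, i.e. 856×0.188 = (1−0.184)·S9·0.515.
S9 = 160.93/(0.515×0.816) = 382.94 kg/h.
Recycle S14 = 0.184×382.94 = 70.462 kg/h.
Combined feed S6 = 856 + 70.462 = 926.46 kg/h.

926.5 kg/h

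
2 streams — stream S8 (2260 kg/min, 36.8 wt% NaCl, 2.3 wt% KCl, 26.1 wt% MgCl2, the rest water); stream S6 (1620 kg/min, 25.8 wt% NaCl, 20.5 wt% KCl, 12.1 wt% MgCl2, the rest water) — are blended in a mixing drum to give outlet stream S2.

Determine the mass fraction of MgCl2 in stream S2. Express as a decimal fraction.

0.203

Total flow out = 2260 + 1620 = 3880 kg/min.
MgCl2 in = 2260×0.261 + 1620×0.121 = 785.88 kg/min.
MgCl2 mass fraction in S2 = 785.88/3880 = 0.203.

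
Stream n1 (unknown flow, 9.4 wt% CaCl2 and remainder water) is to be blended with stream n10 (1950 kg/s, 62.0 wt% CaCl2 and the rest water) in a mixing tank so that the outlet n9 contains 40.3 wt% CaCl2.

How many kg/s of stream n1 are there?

Let n1 be the unknown flow. Total out = 1950 + n1.
CaCl2 balance: 1209 + 0.094·n1 = 0.403·(1950 + n1)
(0.094 − 0.403)·n1 = 0.403×1950 − 1209 = -423.15
n1 = -423.15 / -0.309 = 1369.4 kg/s

1369 kg/s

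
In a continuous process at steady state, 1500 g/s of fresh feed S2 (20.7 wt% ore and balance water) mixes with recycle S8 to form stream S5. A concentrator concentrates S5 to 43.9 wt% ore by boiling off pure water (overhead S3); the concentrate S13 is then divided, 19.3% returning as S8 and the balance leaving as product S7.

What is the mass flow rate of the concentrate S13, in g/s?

Overall ore balance (none leaves overhead): ore in fresh feed = ore in product, i.e. 1500×0.207 = (1−0.193)·S13·0.439.
S13 = 310.5/(0.439×0.807) = 876.44 g/s.

876.4 g/s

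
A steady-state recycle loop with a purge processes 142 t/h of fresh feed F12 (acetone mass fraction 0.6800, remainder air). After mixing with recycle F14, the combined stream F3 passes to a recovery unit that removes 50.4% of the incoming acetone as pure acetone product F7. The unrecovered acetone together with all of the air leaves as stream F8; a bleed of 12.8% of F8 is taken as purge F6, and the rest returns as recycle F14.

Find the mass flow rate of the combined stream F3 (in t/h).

525.2 t/h

air enters only via F12 and leaves only via the purge: 142×0.320 = 0.128×(air in F8), and the recovery unit passes all air, so air in F3 = air in F8 = 355 t/h.
acetone in F3: m_A = 142×0.680 + (1−0.128)·(1−0.504)·m_A, so m_A = 96.56/0.5675 = 170.15 t/h.
F3 = 170.15 + 355 = 525.15 t/h.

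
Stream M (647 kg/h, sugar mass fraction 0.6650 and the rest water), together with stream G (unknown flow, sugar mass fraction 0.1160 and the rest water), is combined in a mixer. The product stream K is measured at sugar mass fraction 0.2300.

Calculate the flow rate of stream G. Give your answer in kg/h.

2469 kg/h

Let G be the unknown flow. Total out = 647 + G.
sugar balance: 430.25 + 0.116·G = 0.230·(647 + G)
(0.116 − 0.230)·G = 0.230×647 − 430.25 = -281.44
G = -281.44 / -0.114 = 2468.8 kg/h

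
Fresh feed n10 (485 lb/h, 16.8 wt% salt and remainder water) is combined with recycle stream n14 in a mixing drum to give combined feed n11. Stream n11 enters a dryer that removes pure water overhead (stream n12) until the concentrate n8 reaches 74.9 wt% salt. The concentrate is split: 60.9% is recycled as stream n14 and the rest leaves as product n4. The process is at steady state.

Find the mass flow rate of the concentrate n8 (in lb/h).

278.2 lb/h

Overall salt balance (none leaves overhead): salt in fresh feed = salt in product, i.e. 485×0.168 = (1−0.609)·n8·0.749.
n8 = 81.48/(0.749×0.391) = 278.22 lb/h.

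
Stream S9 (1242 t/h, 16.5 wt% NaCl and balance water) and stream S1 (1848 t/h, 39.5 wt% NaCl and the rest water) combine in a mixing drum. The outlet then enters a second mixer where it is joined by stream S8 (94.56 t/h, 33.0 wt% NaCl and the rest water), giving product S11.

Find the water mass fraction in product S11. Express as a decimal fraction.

Overall, product flow = 3184.6 t/h.
water in = 1242×0.835 + 1848×0.605 + 94.56×0.670 = 2218.5 t/h.
water fraction in S11 = 0.697.

0.697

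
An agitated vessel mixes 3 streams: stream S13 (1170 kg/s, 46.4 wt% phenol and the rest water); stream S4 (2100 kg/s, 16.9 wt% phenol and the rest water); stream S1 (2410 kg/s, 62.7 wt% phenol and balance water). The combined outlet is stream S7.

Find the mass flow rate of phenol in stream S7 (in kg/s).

phenol out = phenol in = 1170×0.464 + 2100×0.169 + 2410×0.627 = 2408.8 kg/s.

2409 kg/s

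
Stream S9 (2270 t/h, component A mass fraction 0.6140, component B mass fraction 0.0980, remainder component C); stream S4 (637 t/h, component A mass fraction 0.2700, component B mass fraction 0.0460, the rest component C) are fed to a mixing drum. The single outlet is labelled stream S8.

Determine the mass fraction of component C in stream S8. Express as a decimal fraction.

Total flow out = 2270 + 637 = 2907 t/h.
component C in = 2270×0.288 + 637×0.684 = 1089.5 t/h.
component C mass fraction in S8 = 1089.5/2907 = 0.3748.

0.3748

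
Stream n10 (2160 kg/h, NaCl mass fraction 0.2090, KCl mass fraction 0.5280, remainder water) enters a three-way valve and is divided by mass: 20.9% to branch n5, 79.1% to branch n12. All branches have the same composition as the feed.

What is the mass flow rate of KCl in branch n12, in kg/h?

902.1 kg/h

Branch n12 total = 0.791×2160 = 1708.6 kg/h.
KCl in n12 = 0.528×1708.6 = 902.12 kg/h.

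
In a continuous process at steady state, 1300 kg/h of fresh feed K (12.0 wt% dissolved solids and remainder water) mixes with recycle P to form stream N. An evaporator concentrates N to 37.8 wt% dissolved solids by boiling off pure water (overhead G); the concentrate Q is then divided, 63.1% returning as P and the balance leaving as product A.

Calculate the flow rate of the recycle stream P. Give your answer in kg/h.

705.7 kg/h

Overall dissolved solids balance (none leaves overhead): dissolved solids in fresh feed = dissolved solids in product, i.e. 1300×0.120 = (1−0.631)·Q·0.378.
Q = 156/(0.378×0.369) = 1118.4 kg/h.
Recycle P = 0.631×1118.4 = 705.73 kg/h.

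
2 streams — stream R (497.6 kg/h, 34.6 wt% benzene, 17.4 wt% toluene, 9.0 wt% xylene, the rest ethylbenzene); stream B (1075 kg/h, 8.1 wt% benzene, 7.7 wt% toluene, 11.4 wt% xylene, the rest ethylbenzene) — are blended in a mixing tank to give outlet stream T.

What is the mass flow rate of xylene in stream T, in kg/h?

xylene out = xylene in = 497.6×0.090 + 1075×0.114 = 167.33 kg/h.

167.3 kg/h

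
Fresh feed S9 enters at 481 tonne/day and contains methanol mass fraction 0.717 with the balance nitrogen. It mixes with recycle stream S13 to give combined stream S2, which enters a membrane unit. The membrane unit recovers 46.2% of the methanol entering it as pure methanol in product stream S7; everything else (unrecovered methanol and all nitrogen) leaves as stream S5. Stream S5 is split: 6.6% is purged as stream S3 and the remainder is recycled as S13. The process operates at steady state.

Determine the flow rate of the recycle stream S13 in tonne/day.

2275 tonne/day

nitrogen enters only via S9 and leaves only via the purge: 481×0.283 = 0.066×(nitrogen in S5), and the membrane unit passes all nitrogen, so nitrogen in S2 = nitrogen in S5 = 2062.5 tonne/day.
methanol in S2: m_A = 481×0.717 + (1−0.066)·(1−0.462)·m_A, so m_A = 344.88/0.4975 = 693.21 tonne/day.
S5 = (1−0.462)×693.21 + 2062.5 = 2435.4 tonne/day.
Recycle S13 = (1−0.066)×2435.4 = 2274.7 tonne/day.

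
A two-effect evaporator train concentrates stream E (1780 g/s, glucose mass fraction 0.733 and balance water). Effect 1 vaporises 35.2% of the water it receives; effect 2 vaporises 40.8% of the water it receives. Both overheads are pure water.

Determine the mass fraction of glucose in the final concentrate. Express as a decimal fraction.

0.877

water in feed = 1780×0.267 = 475.26 g/s.
After stage 1: water left = (1−0.352)×475.26 = 307.97; stream total = 1612.7 g/s.
After stage 2: water left = (1−0.408)×307.97 = 182.32; final concentrate = 1487.1 g/s.
glucose fraction = 1304.7/1487.1 = 0.877.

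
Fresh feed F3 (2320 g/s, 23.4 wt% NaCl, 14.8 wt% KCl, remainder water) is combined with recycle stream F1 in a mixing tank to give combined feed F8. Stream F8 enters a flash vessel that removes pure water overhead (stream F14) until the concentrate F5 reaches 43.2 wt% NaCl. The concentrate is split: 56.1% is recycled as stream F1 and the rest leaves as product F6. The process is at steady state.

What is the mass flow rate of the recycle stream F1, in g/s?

1606 g/s

Overall NaCl balance (none leaves overhead): NaCl in fresh feed = NaCl in product, i.e. 2320×0.234 = (1−0.561)·F5·0.432.
F5 = 542.88/(0.432×0.439) = 2862.6 g/s.
Recycle F1 = 0.561×2862.6 = 1605.9 g/s.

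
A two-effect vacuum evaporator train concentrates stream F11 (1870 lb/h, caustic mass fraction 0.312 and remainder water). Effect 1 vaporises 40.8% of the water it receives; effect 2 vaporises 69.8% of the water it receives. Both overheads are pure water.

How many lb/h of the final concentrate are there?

813.5 lb/h

water in feed = 1870×0.688 = 1286.6 lb/h.
After stage 1: water left = (1−0.408)×1286.6 = 761.64; stream total = 1345.1 lb/h.
After stage 2: water left = (1−0.698)×761.64 = 230.02; final concentrate = 813.46 lb/h.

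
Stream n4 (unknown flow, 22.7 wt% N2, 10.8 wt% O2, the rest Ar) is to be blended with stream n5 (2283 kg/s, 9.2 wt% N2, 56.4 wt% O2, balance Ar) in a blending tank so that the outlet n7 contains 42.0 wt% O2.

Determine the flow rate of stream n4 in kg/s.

1054 kg/s

Let n4 be the unknown flow. Total out = 2283 + n4.
O2 balance: 1287.6 + 0.108·n4 = 0.420·(2283 + n4)
(0.108 − 0.420)·n4 = 0.420×2283 − 1287.6 = -328.75
n4 = -328.75 / -0.312 = 1053.7 kg/s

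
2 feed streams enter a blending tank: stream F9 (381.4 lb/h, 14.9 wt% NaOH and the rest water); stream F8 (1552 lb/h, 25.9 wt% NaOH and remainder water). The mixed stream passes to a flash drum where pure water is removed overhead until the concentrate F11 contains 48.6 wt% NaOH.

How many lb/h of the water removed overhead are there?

NaOH entering = 381.4×0.149 + 1552×0.259 = 458.8 lb/h.
All NaOH reports to F11, so F11 = 458.8/0.486 = 944.03 lb/h.
Total feed = 1933.4 lb/h; overhead = 1933.4 − 944.03 = 989.37 lb/h.

989.4 lb/h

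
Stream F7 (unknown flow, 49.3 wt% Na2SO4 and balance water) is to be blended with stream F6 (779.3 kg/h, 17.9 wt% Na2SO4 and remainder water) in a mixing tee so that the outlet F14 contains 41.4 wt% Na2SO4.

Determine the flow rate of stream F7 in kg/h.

Let F7 be the unknown flow. Total out = 779.3 + F7.
Na2SO4 balance: 139.49 + 0.493·F7 = 0.414·(779.3 + F7)
(0.493 − 0.414)·F7 = 0.414×779.3 − 139.49 = 183.14
F7 = 183.14 / 0.079 = 2318.2 kg/h

2318 kg/h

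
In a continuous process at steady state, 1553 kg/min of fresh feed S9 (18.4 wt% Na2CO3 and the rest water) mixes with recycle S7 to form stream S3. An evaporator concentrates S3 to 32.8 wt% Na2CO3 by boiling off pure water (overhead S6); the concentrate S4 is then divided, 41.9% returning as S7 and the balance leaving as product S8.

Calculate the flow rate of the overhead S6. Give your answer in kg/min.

681.8 kg/min

Overall Na2CO3 balance (none leaves overhead): Na2CO3 in fresh feed = Na2CO3 in product, i.e. 1553×0.184 = (1−0.419)·S4·0.328.
S4 = 285.75/(0.328×0.581) = 1499.5 kg/min.
Recycle S7 = 0.419×1499.5 = 628.28 kg/min.
Combined feed S3 = 1553 + 628.28 = 2181.3 kg/min.
Overhead S6 = S3 − S4 = 2181.3 − 1499.5 = 681.8 kg/min.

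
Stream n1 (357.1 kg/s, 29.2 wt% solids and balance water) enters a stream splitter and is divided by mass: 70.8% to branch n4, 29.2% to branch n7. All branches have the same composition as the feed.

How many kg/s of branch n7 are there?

104.3 kg/s

Branch n7 flow = 0.292×357.1 = 104.27 kg/s.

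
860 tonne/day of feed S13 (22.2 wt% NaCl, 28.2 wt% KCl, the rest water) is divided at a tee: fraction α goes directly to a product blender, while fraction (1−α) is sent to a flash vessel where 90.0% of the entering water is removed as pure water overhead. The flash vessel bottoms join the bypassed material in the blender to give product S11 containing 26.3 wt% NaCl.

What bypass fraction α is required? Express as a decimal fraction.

All 860×0.222 = 190.92 tonne/day of NaCl reaches S11, so S11 = 190.92/0.263 = 725.93 tonne/day and vapour = 134.07 tonne/day.
The evaporator receives (1−α)·860 of feed at 0.496 water and removes 0.900 of that water:
0.900×0.496×(1−α)×860 = 134.07
(1−α) = 134.07/383.9 = 0.3492;  α = 0.6508.

0.651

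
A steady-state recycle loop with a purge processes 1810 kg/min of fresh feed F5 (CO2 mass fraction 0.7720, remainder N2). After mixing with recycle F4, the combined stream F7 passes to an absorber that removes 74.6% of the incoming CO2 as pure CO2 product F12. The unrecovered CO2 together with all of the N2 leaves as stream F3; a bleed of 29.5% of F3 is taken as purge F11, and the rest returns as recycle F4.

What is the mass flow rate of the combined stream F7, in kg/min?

N2 enters only via F5 and leaves only via the purge: 1810×0.228 = 0.295×(N2 in F3), and the absorber passes all N2, so N2 in F7 = N2 in F3 = 1398.9 kg/min.
CO2 in F7: m_A = 1810×0.772 + (1−0.295)·(1−0.746)·m_A, so m_A = 1397.3/0.8209 = 1702.1 kg/min.
F7 = 1702.1 + 1398.9 = 3101 kg/min.

3101 kg/min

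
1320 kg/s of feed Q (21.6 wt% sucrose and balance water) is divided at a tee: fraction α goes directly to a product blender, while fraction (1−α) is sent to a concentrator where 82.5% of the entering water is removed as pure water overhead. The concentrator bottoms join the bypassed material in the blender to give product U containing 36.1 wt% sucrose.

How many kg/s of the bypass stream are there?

500.3 kg/s

All 1320×0.216 = 285.12 kg/s of sucrose reaches U, so U = 285.12/0.361 = 789.81 kg/s and vapour = 530.19 kg/s.
The evaporator receives (1−α)·1320 of feed at 0.784 water and removes 0.825 of that water:
0.825×0.784×(1−α)×1320 = 530.19
(1−α) = 530.19/853.78 = 0.6210;  α = 0.3790.
Bypass flow = 0.3790×1320 = 500.28 kg/s.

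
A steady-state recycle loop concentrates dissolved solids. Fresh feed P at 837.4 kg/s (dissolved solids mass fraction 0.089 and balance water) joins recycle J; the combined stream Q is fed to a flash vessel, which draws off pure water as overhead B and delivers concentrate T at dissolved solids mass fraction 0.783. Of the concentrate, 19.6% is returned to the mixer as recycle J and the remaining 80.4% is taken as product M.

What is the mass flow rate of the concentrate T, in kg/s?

Overall dissolved solids balance (none leaves overhead): dissolved solids in fresh feed = dissolved solids in product, i.e. 837.4×0.089 = (1−0.196)·T·0.783.
T = 74.529/(0.783×0.804) = 118.39 kg/s.

118.4 kg/s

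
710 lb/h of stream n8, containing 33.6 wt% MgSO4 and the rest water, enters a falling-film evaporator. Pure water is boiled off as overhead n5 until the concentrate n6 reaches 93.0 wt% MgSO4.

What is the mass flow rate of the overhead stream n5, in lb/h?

453.5 lb/h

MgSO4 is conserved: 710×0.336 = 238.56 lb/h all reports to the concentrate.
Concentrate = 238.56/(target fraction) = 256.52 lb/h.
Overhead = 710 − 256.52 = 453.48 lb/h.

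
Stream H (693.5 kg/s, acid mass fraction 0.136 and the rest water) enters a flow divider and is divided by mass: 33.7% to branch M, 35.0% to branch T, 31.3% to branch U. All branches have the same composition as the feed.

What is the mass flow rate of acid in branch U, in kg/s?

Branch U total = 0.313×693.5 = 217.07 kg/s.
acid in U = 0.136×217.07 = 29.521 kg/s.

29.52 kg/s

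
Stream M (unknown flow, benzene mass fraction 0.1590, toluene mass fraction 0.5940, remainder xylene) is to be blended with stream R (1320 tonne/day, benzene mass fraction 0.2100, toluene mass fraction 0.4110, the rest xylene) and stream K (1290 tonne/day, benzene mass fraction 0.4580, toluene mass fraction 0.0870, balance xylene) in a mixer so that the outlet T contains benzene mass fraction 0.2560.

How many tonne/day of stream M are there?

2060 tonne/day

Let M be the unknown flow. Total out = 2610 + M.
benzene balance: 868.02 + 0.159·M = 0.256·(2610 + M)
(0.159 − 0.256)·M = 0.256×2610 − 868.02 = -199.86
M = -199.86 / -0.097 = 2060.4 tonne/day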